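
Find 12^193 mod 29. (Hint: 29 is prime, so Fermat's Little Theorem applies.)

Step 1: Since 29 is prime, by Fermat's Little Theorem: 12^28 = 1 (mod 29).
Step 2: Reduce exponent: 193 mod 28 = 25.
Step 3: So 12^193 = 12^25 (mod 29).
Step 4: 12^25 mod 29 = 12.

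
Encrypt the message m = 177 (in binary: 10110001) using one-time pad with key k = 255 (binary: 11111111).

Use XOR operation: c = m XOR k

Step 1: Write out the XOR operation bit by bit:
  Message: 10110001
  Key:     11111111
  XOR:     01001110
Step 2: Convert to decimal: 01001110 = 78.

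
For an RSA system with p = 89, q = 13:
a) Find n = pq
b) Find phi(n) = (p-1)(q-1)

Step 1: n = p * q = 89 * 13 = 1157.
Step 2: phi(n) = (p-1)(q-1) = 88 * 12 = 1056.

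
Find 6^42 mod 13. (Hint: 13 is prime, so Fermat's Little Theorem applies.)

Step 1: Since 13 is prime, by Fermat's Little Theorem: 6^12 = 1 (mod 13).
Step 2: Reduce exponent: 42 mod 12 = 6.
Step 3: So 6^42 = 6^6 (mod 13).
Step 4: 6^6 mod 13 = 12.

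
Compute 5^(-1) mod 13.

Step 1: We need x such that 5 * x = 1 (mod 13).
Step 2: Using the extended Euclidean algorithm or trial:
  5 * 8 = 40 = 3 * 13 + 1.
Step 3: Since 40 mod 13 = 1, the inverse is x = 8.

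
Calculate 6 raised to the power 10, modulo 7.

Step 1: Compute 6^10 mod 7 step by step, reducing modulo 7 at each step.
  6^1 mod 7 = 6
  6^2 mod 7 = (6 * 6) mod 7 = 1
  6^3 mod 7 = (1 * 6) mod 7 = 6
  6^4 mod 7 = (6 * 6) mod 7 = 1
  6^5 mod 7 = (1 * 6) mod 7 = 6
  6^6 mod 7 = (6 * 6) mod 7 = 1
  6^7 mod 7 = (1 * 6) mod 7 = 6
  6^8 mod 7 = (6 * 6) mod 7 = 1
  6^9 mod 7 = (1 * 6) mod 7 = 6
  6^10 mod 7 = (6 * 6) mod 7 = 1
Step 2: Result = 1.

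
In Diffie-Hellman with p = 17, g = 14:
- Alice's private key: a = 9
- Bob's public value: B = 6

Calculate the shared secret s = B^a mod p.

Step 1: s = B^a mod p = 6^9 mod 17.
  6^1 mod 17 = 6
  6^2 mod 17 = (6 * 6) mod 17 = 2
  6^3 mod 17 = (2 * 6) mod 17 = 12
  6^4 mod 17 = (12 * 6) mod 17 = 4
  6^5 mod 17 = (4 * 6) mod 17 = 7
  6^6 mod 17 = (7 * 6) mod 17 = 8
  6^7 mod 17 = (8 * 6) mod 17 = 14
  6^8 mod 17 = (14 * 6) mod 17 = 16
  6^9 mod 17 = (16 * 6) mod 17 = 11
Result: shared secret = 11.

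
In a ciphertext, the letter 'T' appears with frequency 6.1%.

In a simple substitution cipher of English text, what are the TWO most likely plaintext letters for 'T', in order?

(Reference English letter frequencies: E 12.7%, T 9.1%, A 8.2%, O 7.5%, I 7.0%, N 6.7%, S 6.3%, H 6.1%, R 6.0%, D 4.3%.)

Step 1: Observed frequency of 'T' is 6.1%.
Step 2: Compute distances to each reference frequency and sort:
  H (6.1%): difference = 0.0% <-- BEST
  R (6.0%): difference = 0.1% <-- RUNNER-UP
  S (6.3%): difference = 0.2%
  N (6.7%): difference = 0.6%
  I (7.0%): difference = 0.9%
Step 3: Most likely is 'H' (6.1%, diff 0.0%); second most likely is 'R' (6.0%, diff 0.1%).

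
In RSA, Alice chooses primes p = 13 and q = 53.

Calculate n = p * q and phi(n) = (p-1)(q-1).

Step 1: n = p * q = 13 * 53 = 689.
Step 2: phi(n) = (p-1)(q-1) = 12 * 52 = 624.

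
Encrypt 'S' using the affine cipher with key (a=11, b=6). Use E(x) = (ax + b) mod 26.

Step 1: Convert 'S' to number: x = 18.
Step 2: E(18) = (11 * 18 + 6) mod 26 = 204 mod 26 = 22.
Step 3: Convert 22 back to letter: W.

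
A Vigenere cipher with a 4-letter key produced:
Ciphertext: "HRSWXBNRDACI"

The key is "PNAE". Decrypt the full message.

Step 1: Key 'PNAE' has length 4. Extended key: PNAEPNAEPNAE
Step 2: Decrypt each position:
  H(7) - P(15) = 18 = S
  R(17) - N(13) = 4 = E
  S(18) - A(0) = 18 = S
  W(22) - E(4) = 18 = S
  X(23) - P(15) = 8 = I
  B(1) - N(13) = 14 = O
  N(13) - A(0) = 13 = N
  R(17) - E(4) = 13 = N
  D(3) - P(15) = 14 = O
  A(0) - N(13) = 13 = N
  C(2) - A(0) = 2 = C
  I(8) - E(4) = 4 = E
Plaintext: SESSIONNONCE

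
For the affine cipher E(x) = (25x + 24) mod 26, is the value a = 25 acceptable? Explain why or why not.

Step 1: Compute gcd(25, 26).
Step 2: gcd(25, 26) = 1.
Since gcd = 1, 25 is coprime with 26, so it is a valid key.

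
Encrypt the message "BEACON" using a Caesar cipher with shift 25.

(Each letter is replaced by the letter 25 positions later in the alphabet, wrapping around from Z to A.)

Step 1: For each letter, shift forward by 25 positions (mod 26).
  B (position 1) -> position (1+25) mod 26 = 0 -> A
  E (position 4) -> position (4+25) mod 26 = 3 -> D
  A (position 0) -> position (0+25) mod 26 = 25 -> Z
  C (position 2) -> position (2+25) mod 26 = 1 -> B
  O (position 14) -> position (14+25) mod 26 = 13 -> N
  N (position 13) -> position (13+25) mod 26 = 12 -> M
Result: ADZBNM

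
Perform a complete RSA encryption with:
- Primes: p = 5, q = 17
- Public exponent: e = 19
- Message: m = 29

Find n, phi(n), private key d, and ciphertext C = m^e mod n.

Step 1: n = 5 * 17 = 85.
Step 2: phi(n) = (5-1)(17-1) = 4 * 16 = 64.
Step 3: Find d = 19^(-1) mod 64 = 27.
  Verify: 19 * 27 = 513 = 1 (mod 64).
Step 4: C = 29^19 mod 85 = 79.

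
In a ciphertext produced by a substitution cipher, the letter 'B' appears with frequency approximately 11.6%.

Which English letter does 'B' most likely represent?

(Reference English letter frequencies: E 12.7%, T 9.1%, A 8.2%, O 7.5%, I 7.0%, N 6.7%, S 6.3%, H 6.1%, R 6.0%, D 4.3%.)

Step 1: The observed frequency is 11.6%.
Step 2: Compare with English frequencies:
  E: 12.7% (difference: 1.1%) <-- closest
  T: 9.1% (difference: 2.5%)
  A: 8.2% (difference: 3.4%)
  O: 7.5% (difference: 4.1%)
  I: 7.0% (difference: 4.6%)
  N: 6.7% (difference: 4.9%)
  S: 6.3% (difference: 5.3%)
  H: 6.1% (difference: 5.5%)
  R: 6.0% (difference: 5.6%)
  D: 4.3% (difference: 7.3%)
Step 3: 'B' most likely represents 'E' (frequency 12.7%).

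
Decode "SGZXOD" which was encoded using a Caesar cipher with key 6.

Step 1: Reverse the shift by subtracting 6 from each letter position.
  S (position 18) -> position (18-6) mod 26 = 12 -> M
  G (position 6) -> position (6-6) mod 26 = 0 -> A
  Z (position 25) -> position (25-6) mod 26 = 19 -> T
  X (position 23) -> position (23-6) mod 26 = 17 -> R
  O (position 14) -> position (14-6) mod 26 = 8 -> I
  D (position 3) -> position (3-6) mod 26 = 23 -> X
Decrypted message: MATRIX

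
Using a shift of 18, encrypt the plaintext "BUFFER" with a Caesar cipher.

Step 1: For each letter, shift forward by 18 positions (mod 26).
  B (position 1) -> position (1+18) mod 26 = 19 -> T
  U (position 20) -> position (20+18) mod 26 = 12 -> M
  F (position 5) -> position (5+18) mod 26 = 23 -> X
  F (position 5) -> position (5+18) mod 26 = 23 -> X
  E (position 4) -> position (4+18) mod 26 = 22 -> W
  R (position 17) -> position (17+18) mod 26 = 9 -> J
Result: TMXXWJ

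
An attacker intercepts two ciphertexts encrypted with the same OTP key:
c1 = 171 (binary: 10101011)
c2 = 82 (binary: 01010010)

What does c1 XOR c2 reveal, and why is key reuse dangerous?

Step 1: c1 XOR c2 = (m1 XOR k) XOR (m2 XOR k).
Step 2: By XOR associativity/commutativity: = m1 XOR m2 XOR k XOR k = m1 XOR m2.
Step 3: 10101011 XOR 01010010 = 11111001 = 249.
Step 4: The key cancels out! An attacker learns m1 XOR m2 = 249, revealing the relationship between plaintexts.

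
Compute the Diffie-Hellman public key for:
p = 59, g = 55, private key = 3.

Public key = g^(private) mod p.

Step 1: A = g^a mod p = 55^3 mod 59.
  55^1 mod 59 = 55
  55^2 mod 59 = (55 * 55) mod 59 = 16
  55^3 mod 59 = (16 * 55) mod 59 = 54
Result: A = 54.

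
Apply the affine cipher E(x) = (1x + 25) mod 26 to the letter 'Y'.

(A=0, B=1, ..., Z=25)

Step 1: Convert 'Y' to number: x = 24.
Step 2: E(24) = (1 * 24 + 25) mod 26 = 49 mod 26 = 23.
Step 3: Convert 23 back to letter: X.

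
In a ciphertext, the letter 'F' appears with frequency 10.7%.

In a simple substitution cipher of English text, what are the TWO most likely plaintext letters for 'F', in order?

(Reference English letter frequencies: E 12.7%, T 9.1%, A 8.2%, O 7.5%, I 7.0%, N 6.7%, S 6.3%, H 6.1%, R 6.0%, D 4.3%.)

Step 1: Observed frequency of 'F' is 10.7%.
Step 2: Compute distances to each reference frequency and sort:
  T (9.1%): difference = 1.6% <-- BEST
  E (12.7%): difference = 2.0% <-- RUNNER-UP
  A (8.2%): difference = 2.5%
  O (7.5%): difference = 3.2%
  I (7.0%): difference = 3.7%
Step 3: Most likely is 'T' (9.1%, diff 1.6%); second most likely is 'E' (12.7%, diff 2.0%).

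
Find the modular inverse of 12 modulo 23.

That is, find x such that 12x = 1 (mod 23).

Step 1: We need x such that 12 * x = 1 (mod 23).
Step 2: Using the extended Euclidean algorithm or trial:
  12 * 2 = 24 = 1 * 23 + 1.
Step 3: Since 24 mod 23 = 1, the inverse is x = 2.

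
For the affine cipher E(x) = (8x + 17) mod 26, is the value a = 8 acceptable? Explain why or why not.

Step 1: Compute gcd(8, 26).
Step 2: gcd(8, 26) = 2.
Since gcd = 2 != 1, 8 shares a common factor with 26, so it cannot be used.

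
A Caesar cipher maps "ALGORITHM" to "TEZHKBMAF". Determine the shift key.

Step 1: Compare first letters: A (position 0) -> T (position 19).
Step 2: Shift = (19 - 0) mod 26 = 19.
The shift value is 19.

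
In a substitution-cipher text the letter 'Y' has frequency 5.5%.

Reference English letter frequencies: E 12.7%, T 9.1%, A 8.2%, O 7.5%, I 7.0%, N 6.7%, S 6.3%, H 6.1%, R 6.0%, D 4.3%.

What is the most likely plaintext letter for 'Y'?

Step 1: The observed frequency is 5.5%.
Step 2: Compare with English frequencies:
  E: 12.7% (difference: 7.2%)
  T: 9.1% (difference: 3.6%)
  A: 8.2% (difference: 2.7%)
  O: 7.5% (difference: 2.0%)
  I: 7.0% (difference: 1.5%)
  N: 6.7% (difference: 1.2%)
  S: 6.3% (difference: 0.8%)
  H: 6.1% (difference: 0.6%)
  R: 6.0% (difference: 0.5%) <-- closest
  D: 4.3% (difference: 1.2%)
Step 3: 'Y' most likely represents 'R' (frequency 6.0%).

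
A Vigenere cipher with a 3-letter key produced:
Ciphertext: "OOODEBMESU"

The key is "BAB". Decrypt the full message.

Step 1: Key 'BAB' has length 3. Extended key: BABBABBABB
Step 2: Decrypt each position:
  O(14) - B(1) = 13 = N
  O(14) - A(0) = 14 = O
  O(14) - B(1) = 13 = N
  D(3) - B(1) = 2 = C
  E(4) - A(0) = 4 = E
  B(1) - B(1) = 0 = A
  M(12) - B(1) = 11 = L
  E(4) - A(0) = 4 = E
  S(18) - B(1) = 17 = R
  U(20) - B(1) = 19 = T
Plaintext: NONCEALERT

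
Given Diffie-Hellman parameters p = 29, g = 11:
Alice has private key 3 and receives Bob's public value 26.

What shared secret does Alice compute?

Step 1: s = B^a mod p = 26^3 mod 29.
  26^1 mod 29 = 26
  26^2 mod 29 = (26 * 26) mod 29 = 9
  26^3 mod 29 = (9 * 26) mod 29 = 2
Result: shared secret = 2.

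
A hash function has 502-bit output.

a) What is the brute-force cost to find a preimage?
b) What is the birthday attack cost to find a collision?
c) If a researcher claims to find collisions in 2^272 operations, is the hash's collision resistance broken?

Step 1: Preimage resistance requires brute-force of 2^502 operations.
Step 2: Collision resistance (birthday bound) = 2^(502/2) = 2^251.
Step 3: The claimed attack costs 2^272 operations.
Step 4: Since 2^272 >= 2^251, the claimed attack is no faster than the generic birthday attack, so this does not break collision resistance.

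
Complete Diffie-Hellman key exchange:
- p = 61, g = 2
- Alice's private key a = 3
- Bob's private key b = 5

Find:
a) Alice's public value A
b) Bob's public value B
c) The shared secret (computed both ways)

Step 1: A = g^a mod p = 2^3 mod 61 = 8.
Step 2: B = g^b mod p = 2^5 mod 61 = 32.
Step 3: Alice computes s = B^a mod p = 32^3 mod 61 = 11.
Step 4: Bob computes s = A^b mod p = 8^5 mod 61 = 11.
Both sides agree: shared secret = 11.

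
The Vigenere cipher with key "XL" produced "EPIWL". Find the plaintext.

Step 1: Extend key: XLXLX
Step 2: Decrypt each letter (c - k) mod 26:
  E(4) - X(23) = (4-23) mod 26 = 7 = H
  P(15) - L(11) = (15-11) mod 26 = 4 = E
  I(8) - X(23) = (8-23) mod 26 = 11 = L
  W(22) - L(11) = (22-11) mod 26 = 11 = L
  L(11) - X(23) = (11-23) mod 26 = 14 = O
Plaintext: HELLO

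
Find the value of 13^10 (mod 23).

Step 1: Compute 13^10 mod 23 step by step, reducing modulo 23 at each step.
  13^1 mod 23 = 13
  13^2 mod 23 = (13 * 13) mod 23 = 8
  13^3 mod 23 = (8 * 13) mod 23 = 12
  13^4 mod 23 = (12 * 13) mod 23 = 18
  13^5 mod 23 = (18 * 13) mod 23 = 4
  13^6 mod 23 = (4 * 13) mod 23 = 6
  13^7 mod 23 = (6 * 13) mod 23 = 9
  13^8 mod 23 = (9 * 13) mod 23 = 2
  13^9 mod 23 = (2 * 13) mod 23 = 3
  13^10 mod 23 = (3 * 13) mod 23 = 16
Step 2: Result = 16.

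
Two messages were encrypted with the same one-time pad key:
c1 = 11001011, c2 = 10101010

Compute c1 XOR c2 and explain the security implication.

Step 1: c1 XOR c2 = (m1 XOR k) XOR (m2 XOR k).
Step 2: By XOR associativity/commutativity: = m1 XOR m2 XOR k XOR k = m1 XOR m2.
Step 3: 11001011 XOR 10101010 = 01100001 = 97.
Step 4: The key cancels out! An attacker learns m1 XOR m2 = 97, revealing the relationship between plaintexts.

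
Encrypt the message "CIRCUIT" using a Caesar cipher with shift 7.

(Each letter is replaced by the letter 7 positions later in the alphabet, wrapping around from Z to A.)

Step 1: For each letter, shift forward by 7 positions (mod 26).
  C (position 2) -> position (2+7) mod 26 = 9 -> J
  I (position 8) -> position (8+7) mod 26 = 15 -> P
  R (position 17) -> position (17+7) mod 26 = 24 -> Y
  C (position 2) -> position (2+7) mod 26 = 9 -> J
  U (position 20) -> position (20+7) mod 26 = 1 -> B
  I (position 8) -> position (8+7) mod 26 = 15 -> P
  T (position 19) -> position (19+7) mod 26 = 0 -> A
Result: JPYJBPA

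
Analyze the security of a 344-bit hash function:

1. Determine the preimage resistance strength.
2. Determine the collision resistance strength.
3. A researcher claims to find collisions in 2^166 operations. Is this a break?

Step 1: Preimage resistance requires brute-force of 2^344 operations.
Step 2: Collision resistance (birthday bound) = 2^(344/2) = 2^172.
Step 3: The claimed attack costs 2^166 operations.
Step 4: Since 2^166 < 2^172, the claimed attack beats the generic birthday bound, so collision resistance is broken.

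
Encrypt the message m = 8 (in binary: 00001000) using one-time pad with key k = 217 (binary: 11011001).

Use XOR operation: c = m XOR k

Step 1: Write out the XOR operation bit by bit:
  Message: 00001000
  Key:     11011001
  XOR:     11010001
Step 2: Convert to decimal: 11010001 = 209.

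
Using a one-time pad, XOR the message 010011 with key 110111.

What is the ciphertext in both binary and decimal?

Step 1: Write out the XOR operation bit by bit:
  Message: 010011
  Key:     110111
  XOR:     100100
Step 2: Convert to decimal: 100100 = 36.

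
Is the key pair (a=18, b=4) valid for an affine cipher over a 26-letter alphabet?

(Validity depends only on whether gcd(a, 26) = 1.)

Step 1: Compute gcd(18, 26).
Step 2: gcd(18, 26) = 2.
Since gcd = 2 != 1, 18 shares a common factor with 26, so it cannot be used.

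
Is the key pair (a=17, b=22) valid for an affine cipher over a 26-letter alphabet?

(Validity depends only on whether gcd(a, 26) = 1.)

Step 1: Compute gcd(17, 26).
Step 2: gcd(17, 26) = 1.
Since gcd = 1, 17 is coprime with 26, so it is a valid key.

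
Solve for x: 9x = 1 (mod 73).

Step 1: We need x such that 9 * x = 1 (mod 73).
Step 2: Using the extended Euclidean algorithm or trial:
  9 * 65 = 585 = 8 * 73 + 1.
Step 3: Since 585 mod 73 = 1, the inverse is x = 65.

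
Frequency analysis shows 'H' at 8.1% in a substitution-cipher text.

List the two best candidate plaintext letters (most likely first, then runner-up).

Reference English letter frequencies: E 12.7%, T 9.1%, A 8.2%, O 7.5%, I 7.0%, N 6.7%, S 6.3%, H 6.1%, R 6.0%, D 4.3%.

Step 1: Observed frequency of 'H' is 8.1%.
Step 2: Compute distances to each reference frequency and sort:
  A (8.2%): difference = 0.1% <-- BEST
  O (7.5%): difference = 0.6% <-- RUNNER-UP
  T (9.1%): difference = 1.0%
  I (7.0%): difference = 1.1%
  N (6.7%): difference = 1.4%
Step 3: Most likely is 'A' (8.2%, diff 0.1%); second most likely is 'O' (7.5%, diff 0.6%).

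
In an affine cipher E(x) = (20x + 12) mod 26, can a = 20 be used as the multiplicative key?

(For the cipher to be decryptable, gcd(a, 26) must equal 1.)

Step 1: Compute gcd(20, 26).
Step 2: gcd(20, 26) = 2.
Since gcd = 2 != 1, 20 shares a common factor with 26, so it cannot be used.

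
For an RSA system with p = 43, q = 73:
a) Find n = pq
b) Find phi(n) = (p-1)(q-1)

Step 1: n = p * q = 43 * 73 = 3139.
Step 2: phi(n) = (p-1)(q-1) = 42 * 72 = 3024.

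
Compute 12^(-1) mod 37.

Step 1: We need x such that 12 * x = 1 (mod 37).
Step 2: Using the extended Euclidean algorithm or trial:
  12 * 34 = 408 = 11 * 37 + 1.
Step 3: Since 408 mod 37 = 1, the inverse is x = 34.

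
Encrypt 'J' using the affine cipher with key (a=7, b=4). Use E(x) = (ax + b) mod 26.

Step 1: Convert 'J' to number: x = 9.
Step 2: E(9) = (7 * 9 + 4) mod 26 = 67 mod 26 = 15.
Step 3: Convert 15 back to letter: P.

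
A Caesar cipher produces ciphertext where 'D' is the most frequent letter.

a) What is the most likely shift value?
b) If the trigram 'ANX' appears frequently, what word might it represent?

Step 1: In English, 'E' is the most frequent letter (12.7%).
Step 2: The most frequent ciphertext letter is 'D' (position 3).
Step 3: Shift = (3 - 4) mod 26 = 25.
Step 4: Decrypt 'ANX' by shifting back 25:
  A -> B
  N -> O
  X -> Y
Step 5: 'ANX' decrypts to 'BOY'.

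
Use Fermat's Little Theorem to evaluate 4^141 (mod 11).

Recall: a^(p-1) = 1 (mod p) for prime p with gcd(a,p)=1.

Step 1: Since 11 is prime, by Fermat's Little Theorem: 4^10 = 1 (mod 11).
Step 2: Reduce exponent: 141 mod 10 = 1.
Step 3: So 4^141 = 4^1 (mod 11).
Step 4: 4^1 mod 11 = 4.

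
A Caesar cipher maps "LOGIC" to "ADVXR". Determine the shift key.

Step 1: Compare first letters: L (position 11) -> A (position 0).
Step 2: Shift = (0 - 11) mod 26 = 15.
The shift value is 15.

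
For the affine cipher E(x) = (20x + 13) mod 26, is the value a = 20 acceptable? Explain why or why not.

Step 1: Compute gcd(20, 26).
Step 2: gcd(20, 26) = 2.
Since gcd = 2 != 1, 20 shares a common factor with 26, so it cannot be used.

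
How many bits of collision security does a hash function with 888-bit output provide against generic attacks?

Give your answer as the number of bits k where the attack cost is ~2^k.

Step 1: The hash has a 888-bit output.
Step 2: Collision resistance means it should be infeasible to find any x != y with h(x) = h(y).
By the birthday bound, a generic collision search succeeds after about sqrt(2^888) = 2^(888/2) = 2^444 evaluations.
Step 3: Security level = 444 bits.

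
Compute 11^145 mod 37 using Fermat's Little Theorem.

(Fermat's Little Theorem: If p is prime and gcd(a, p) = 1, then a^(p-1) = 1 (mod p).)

Step 1: Since 37 is prime, by Fermat's Little Theorem: 11^36 = 1 (mod 37).
Step 2: Reduce exponent: 145 mod 36 = 1.
Step 3: So 11^145 = 11^1 (mod 37).
Step 4: 11^1 mod 37 = 11.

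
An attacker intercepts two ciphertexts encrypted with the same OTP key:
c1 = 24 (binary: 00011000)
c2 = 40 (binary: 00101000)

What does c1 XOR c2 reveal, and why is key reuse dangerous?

Step 1: c1 XOR c2 = (m1 XOR k) XOR (m2 XOR k).
Step 2: By XOR associativity/commutativity: = m1 XOR m2 XOR k XOR k = m1 XOR m2.
Step 3: 00011000 XOR 00101000 = 00110000 = 48.
Step 4: The key cancels out! An attacker learns m1 XOR m2 = 48, revealing the relationship between plaintexts.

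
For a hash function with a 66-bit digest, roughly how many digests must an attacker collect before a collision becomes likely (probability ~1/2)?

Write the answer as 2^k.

Step 1: The birthday paradox gives collision probability ~50% after sqrt(2^n) = 2^(n/2) hashes.
Step 2: For 66-bit output: 2^(66/2) = 2^33.
Step 3: Approximately 2^33 hash computations needed.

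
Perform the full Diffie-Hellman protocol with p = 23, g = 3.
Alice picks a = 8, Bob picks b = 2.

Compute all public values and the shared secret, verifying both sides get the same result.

Step 1: A = g^a mod p = 3^8 mod 23 = 6.
Step 2: B = g^b mod p = 3^2 mod 23 = 9.
Step 3: Alice computes s = B^a mod p = 9^8 mod 23 = 13.
Step 4: Bob computes s = A^b mod p = 6^2 mod 23 = 13.
Both sides agree: shared secret = 13.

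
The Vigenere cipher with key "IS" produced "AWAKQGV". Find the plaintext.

Step 1: Extend key: ISISISI
Step 2: Decrypt each letter (c - k) mod 26:
  A(0) - I(8) = (0-8) mod 26 = 18 = S
  W(22) - S(18) = (22-18) mod 26 = 4 = E
  A(0) - I(8) = (0-8) mod 26 = 18 = S
  K(10) - S(18) = (10-18) mod 26 = 18 = S
  Q(16) - I(8) = (16-8) mod 26 = 8 = I
  G(6) - S(18) = (6-18) mod 26 = 14 = O
  V(21) - I(8) = (21-8) mod 26 = 13 = N
Plaintext: SESSION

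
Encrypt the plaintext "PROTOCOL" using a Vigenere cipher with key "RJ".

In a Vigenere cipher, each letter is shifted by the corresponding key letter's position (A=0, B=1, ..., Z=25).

Step 1: Repeat key to match plaintext length:
  Plaintext: PROTOCOL
  Key:       RJRJRJRJ
Step 2: Encrypt each letter:
  P(15) + R(17) = (15+17) mod 26 = 6 = G
  R(17) + J(9) = (17+9) mod 26 = 0 = A
  O(14) + R(17) = (14+17) mod 26 = 5 = F
  T(19) + J(9) = (19+9) mod 26 = 2 = C
  O(14) + R(17) = (14+17) mod 26 = 5 = F
  C(2) + J(9) = (2+9) mod 26 = 11 = L
  O(14) + R(17) = (14+17) mod 26 = 5 = F
  L(11) + J(9) = (11+9) mod 26 = 20 = U
Ciphertext: GAFCFLFU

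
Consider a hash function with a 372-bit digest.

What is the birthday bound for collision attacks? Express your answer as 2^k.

Step 1: The birthday paradox gives collision probability ~50% after sqrt(2^n) = 2^(n/2) hashes.
Step 2: For 372-bit output: 2^(372/2) = 2^186.
Step 3: Approximately 2^186 hash computations needed.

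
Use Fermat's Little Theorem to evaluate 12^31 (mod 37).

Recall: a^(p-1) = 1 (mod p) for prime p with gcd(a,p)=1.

Step 1: Since 37 is prime, by Fermat's Little Theorem: 12^36 = 1 (mod 37).
Step 2: Reduce exponent: 31 mod 36 = 31.
Step 3: So 12^31 = 12^31 (mod 37).
Step 4: 12^31 mod 37 = 16.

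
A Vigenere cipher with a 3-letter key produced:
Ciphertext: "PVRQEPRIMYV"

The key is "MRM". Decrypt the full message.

Step 1: Key 'MRM' has length 3. Extended key: MRMMRMMRMMR
Step 2: Decrypt each position:
  P(15) - M(12) = 3 = D
  V(21) - R(17) = 4 = E
  R(17) - M(12) = 5 = F
  Q(16) - M(12) = 4 = E
  E(4) - R(17) = 13 = N
  P(15) - M(12) = 3 = D
  R(17) - M(12) = 5 = F
  I(8) - R(17) = 17 = R
  M(12) - M(12) = 0 = A
  Y(24) - M(12) = 12 = M
  V(21) - R(17) = 4 = E
Plaintext: DEFENDFRAME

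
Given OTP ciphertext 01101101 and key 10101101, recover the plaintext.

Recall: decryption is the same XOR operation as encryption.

Step 1: XOR ciphertext with key:
  Ciphertext: 01101101
  Key:        10101101
  XOR:        11000000
Step 2: Plaintext = 11000000 = 192 in decimal.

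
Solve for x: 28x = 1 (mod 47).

Step 1: We need x such that 28 * x = 1 (mod 47).
Step 2: Using the extended Euclidean algorithm or trial:
  28 * 42 = 1176 = 25 * 47 + 1.
Step 3: Since 1176 mod 47 = 1, the inverse is x = 42.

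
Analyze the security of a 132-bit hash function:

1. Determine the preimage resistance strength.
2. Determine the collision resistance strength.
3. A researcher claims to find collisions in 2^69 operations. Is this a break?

Step 1: Preimage resistance requires brute-force of 2^132 operations.
Step 2: Collision resistance (birthday bound) = 2^(132/2) = 2^66.
Step 3: The claimed attack costs 2^69 operations.
Step 4: Since 2^69 >= 2^66, the claimed attack is no faster than the generic birthday attack, so this does not break collision resistance.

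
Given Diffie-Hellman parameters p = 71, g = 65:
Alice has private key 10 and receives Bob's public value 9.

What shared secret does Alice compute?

Step 1: s = B^a mod p = 9^10 mod 71.
  9^1 mod 71 = 9
  9^2 mod 71 = (9 * 9) mod 71 = 10
  9^3 mod 71 = (10 * 9) mod 71 = 19
  9^4 mod 71 = (19 * 9) mod 71 = 29
  9^5 mod 71 = (29 * 9) mod 71 = 48
  9^6 mod 71 = (48 * 9) mod 71 = 6
  9^7 mod 71 = (6 * 9) mod 71 = 54
  9^8 mod 71 = (54 * 9) mod 71 = 60
  9^9 mod 71 = (60 * 9) mod 71 = 43
  9^10 mod 71 = (43 * 9) mod 71 = 32
Result: shared secret = 32.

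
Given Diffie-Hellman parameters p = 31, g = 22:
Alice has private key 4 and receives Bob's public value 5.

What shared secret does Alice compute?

Step 1: s = B^a mod p = 5^4 mod 31.
  5^1 mod 31 = 5
  5^2 mod 31 = (5 * 5) mod 31 = 25
  5^3 mod 31 = (25 * 5) mod 31 = 1
  5^4 mod 31 = (1 * 5) mod 31 = 5
Result: shared secret = 5.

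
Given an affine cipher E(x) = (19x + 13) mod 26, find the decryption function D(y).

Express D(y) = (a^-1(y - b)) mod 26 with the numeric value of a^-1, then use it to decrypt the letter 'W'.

Step 1: Find a^-1, the modular inverse of 19 mod 26.
Step 2: We need 19 * a^-1 = 1 (mod 26).
Step 3: 19 * 11 = 209 = 8 * 26 + 1, so a^-1 = 11.
Step 4: D(y) = 11(y - 13) mod 26.
Step 5: Apply to 'W' (y = 22): D(22) = 11 * (22 - 13) mod 26 = 11 * 9 mod 26 = 21 -> 'V'.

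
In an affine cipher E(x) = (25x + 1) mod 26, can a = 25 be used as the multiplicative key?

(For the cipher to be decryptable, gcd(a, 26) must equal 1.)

Step 1: Compute gcd(25, 26).
Step 2: gcd(25, 26) = 1.
Since gcd = 1, 25 is coprime with 26, so it is a valid key.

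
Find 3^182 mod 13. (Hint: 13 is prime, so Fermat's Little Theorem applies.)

Step 1: Since 13 is prime, by Fermat's Little Theorem: 3^12 = 1 (mod 13).
Step 2: Reduce exponent: 182 mod 12 = 2.
Step 3: So 3^182 = 3^2 (mod 13).
Step 4: 3^2 mod 13 = 9.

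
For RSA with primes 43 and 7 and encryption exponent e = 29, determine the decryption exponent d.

Step 1: n = 43 * 7 = 301.
Step 2: phi(n) = 42 * 6 = 252.
Step 3: Find d such that 29 * d = 1 (mod 252).
Step 4: d = 29^(-1) mod 252 = 113.
Verification: 29 * 113 = 3277 = 13 * 252 + 1.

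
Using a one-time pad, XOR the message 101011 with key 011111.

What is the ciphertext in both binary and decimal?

Step 1: Write out the XOR operation bit by bit:
  Message: 101011
  Key:     011111
  XOR:     110100
Step 2: Convert to decimal: 110100 = 52.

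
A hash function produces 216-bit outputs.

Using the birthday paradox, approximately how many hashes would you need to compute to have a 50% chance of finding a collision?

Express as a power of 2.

Step 1: The birthday paradox gives collision probability ~50% after sqrt(2^n) = 2^(n/2) hashes.
Step 2: For 216-bit output: 2^(216/2) = 2^108.
Step 3: Approximately 2^108 hash computations needed.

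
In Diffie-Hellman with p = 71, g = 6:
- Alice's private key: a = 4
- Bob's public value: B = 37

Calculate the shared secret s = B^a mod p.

Step 1: s = B^a mod p = 37^4 mod 71.
  37^1 mod 71 = 37
  37^2 mod 71 = (37 * 37) mod 71 = 20
  37^3 mod 71 = (20 * 37) mod 71 = 30
  37^4 mod 71 = (30 * 37) mod 71 = 45
Result: shared secret = 45.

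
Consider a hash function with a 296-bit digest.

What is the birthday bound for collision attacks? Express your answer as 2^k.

Step 1: The birthday paradox gives collision probability ~50% after sqrt(2^n) = 2^(n/2) hashes.
Step 2: For 296-bit output: 2^(296/2) = 2^148.
Step 3: Approximately 2^148 hash computations needed.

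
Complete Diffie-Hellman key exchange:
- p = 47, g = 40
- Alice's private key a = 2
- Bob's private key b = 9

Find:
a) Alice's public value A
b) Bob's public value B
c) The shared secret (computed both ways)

Step 1: A = g^a mod p = 40^2 mod 47 = 2.
Step 2: B = g^b mod p = 40^9 mod 47 = 29.
Step 3: Alice computes s = B^a mod p = 29^2 mod 47 = 42.
Step 4: Bob computes s = A^b mod p = 2^9 mod 47 = 42.
Both sides agree: shared secret = 42.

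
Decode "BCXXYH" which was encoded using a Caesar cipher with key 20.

Step 1: Reverse the shift by subtracting 20 from each letter position.
  B (position 1) -> position (1-20) mod 26 = 7 -> H
  C (position 2) -> position (2-20) mod 26 = 8 -> I
  X (position 23) -> position (23-20) mod 26 = 3 -> D
  X (position 23) -> position (23-20) mod 26 = 3 -> D
  Y (position 24) -> position (24-20) mod 26 = 4 -> E
  H (position 7) -> position (7-20) mod 26 = 13 -> N
Decrypted message: HIDDEN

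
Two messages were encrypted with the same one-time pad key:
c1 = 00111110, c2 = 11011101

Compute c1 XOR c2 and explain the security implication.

Step 1: c1 XOR c2 = (m1 XOR k) XOR (m2 XOR k).
Step 2: By XOR associativity/commutativity: = m1 XOR m2 XOR k XOR k = m1 XOR m2.
Step 3: 00111110 XOR 11011101 = 11100011 = 227.
Step 4: The key cancels out! An attacker learns m1 XOR m2 = 227, revealing the relationship between plaintexts.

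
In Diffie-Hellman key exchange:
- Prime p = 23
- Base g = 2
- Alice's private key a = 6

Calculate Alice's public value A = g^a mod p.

Step 1: A = g^a mod p = 2^6 mod 23.
  2^1 mod 23 = 2
  2^2 mod 23 = (2 * 2) mod 23 = 4
  2^3 mod 23 = (4 * 2) mod 23 = 8
  2^4 mod 23 = (8 * 2) mod 23 = 16
  2^5 mod 23 = (16 * 2) mod 23 = 9
  2^6 mod 23 = (9 * 2) mod 23 = 18
Result: A = 18.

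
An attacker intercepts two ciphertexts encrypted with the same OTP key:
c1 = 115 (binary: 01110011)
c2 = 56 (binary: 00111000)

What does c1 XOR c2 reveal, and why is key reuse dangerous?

Step 1: c1 XOR c2 = (m1 XOR k) XOR (m2 XOR k).
Step 2: By XOR associativity/commutativity: = m1 XOR m2 XOR k XOR k = m1 XOR m2.
Step 3: 01110011 XOR 00111000 = 01001011 = 75.
Step 4: The key cancels out! An attacker learns m1 XOR m2 = 75, revealing the relationship between plaintexts.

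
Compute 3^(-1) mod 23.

Step 1: We need x such that 3 * x = 1 (mod 23).
Step 2: Using the extended Euclidean algorithm or trial:
  3 * 8 = 24 = 1 * 23 + 1.
Step 3: Since 24 mod 23 = 1, the inverse is x = 8.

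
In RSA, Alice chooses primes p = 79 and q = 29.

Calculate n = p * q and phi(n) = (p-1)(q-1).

Step 1: n = p * q = 79 * 29 = 2291.
Step 2: phi(n) = (p-1)(q-1) = 78 * 28 = 2184.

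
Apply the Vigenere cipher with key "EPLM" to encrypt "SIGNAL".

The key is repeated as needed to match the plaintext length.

Step 1: Repeat key to match plaintext length:
  Plaintext: SIGNAL
  Key:       EPLMEP
Step 2: Encrypt each letter:
  S(18) + E(4) = (18+4) mod 26 = 22 = W
  I(8) + P(15) = (8+15) mod 26 = 23 = X
  G(6) + L(11) = (6+11) mod 26 = 17 = R
  N(13) + M(12) = (13+12) mod 26 = 25 = Z
  A(0) + E(4) = (0+4) mod 26 = 4 = E
  L(11) + P(15) = (11+15) mod 26 = 0 = A
Ciphertext: WXRZEA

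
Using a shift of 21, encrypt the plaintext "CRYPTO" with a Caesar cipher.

Step 1: For each letter, shift forward by 21 positions (mod 26).
  C (position 2) -> position (2+21) mod 26 = 23 -> X
  R (position 17) -> position (17+21) mod 26 = 12 -> M
  Y (position 24) -> position (24+21) mod 26 = 19 -> T
  P (position 15) -> position (15+21) mod 26 = 10 -> K
  T (position 19) -> position (19+21) mod 26 = 14 -> O
  O (position 14) -> position (14+21) mod 26 = 9 -> J
Result: XMTKOJ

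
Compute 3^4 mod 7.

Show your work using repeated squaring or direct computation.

Step 1: Compute 3^4 mod 7 step by step, reducing modulo 7 at each step.
  3^1 mod 7 = 3
  3^2 mod 7 = (3 * 3) mod 7 = 2
  3^3 mod 7 = (2 * 3) mod 7 = 6
  3^4 mod 7 = (6 * 3) mod 7 = 4
Step 2: Result = 4.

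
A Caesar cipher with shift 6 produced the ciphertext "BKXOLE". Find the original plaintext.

Step 1: Reverse the shift by subtracting 6 from each letter position.
  B (position 1) -> position (1-6) mod 26 = 21 -> V
  K (position 10) -> position (10-6) mod 26 = 4 -> E
  X (position 23) -> position (23-6) mod 26 = 17 -> R
  O (position 14) -> position (14-6) mod 26 = 8 -> I
  L (position 11) -> position (11-6) mod 26 = 5 -> F
  E (position 4) -> position (4-6) mod 26 = 24 -> Y
Decrypted message: VERIFY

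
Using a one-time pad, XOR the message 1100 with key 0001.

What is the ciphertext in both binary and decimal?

Step 1: Write out the XOR operation bit by bit:
  Message: 1100
  Key:     0001
  XOR:     1101
Step 2: Convert to decimal: 1101 = 13.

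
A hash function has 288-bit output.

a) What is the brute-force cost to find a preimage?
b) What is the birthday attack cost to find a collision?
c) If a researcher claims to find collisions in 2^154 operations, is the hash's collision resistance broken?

Step 1: Preimage resistance requires brute-force of 2^288 operations.
Step 2: Collision resistance (birthday bound) = 2^(288/2) = 2^144.
Step 3: The claimed attack costs 2^154 operations.
Step 4: Since 2^154 >= 2^144, the claimed attack is no faster than the generic birthday attack, so this does not break collision resistance.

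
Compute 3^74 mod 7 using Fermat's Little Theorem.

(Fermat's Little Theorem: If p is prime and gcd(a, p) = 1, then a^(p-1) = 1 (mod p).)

Step 1: Since 7 is prime, by Fermat's Little Theorem: 3^6 = 1 (mod 7).
Step 2: Reduce exponent: 74 mod 6 = 2.
Step 3: So 3^74 = 3^2 (mod 7).
Step 4: 3^2 mod 7 = 2.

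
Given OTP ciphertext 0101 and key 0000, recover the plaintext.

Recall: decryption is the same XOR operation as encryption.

Step 1: XOR ciphertext with key:
  Ciphertext: 0101
  Key:        0000
  XOR:        0101
Step 2: Plaintext = 0101 = 5 in decimal.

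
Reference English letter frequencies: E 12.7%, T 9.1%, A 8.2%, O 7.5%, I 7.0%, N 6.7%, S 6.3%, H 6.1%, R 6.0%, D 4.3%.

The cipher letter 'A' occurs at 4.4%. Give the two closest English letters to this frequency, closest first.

Step 1: Observed frequency of 'A' is 4.4%.
Step 2: Compute distances to each reference frequency and sort:
  D (4.3%): difference = 0.1% <-- BEST
  R (6.0%): difference = 1.6% <-- RUNNER-UP
  H (6.1%): difference = 1.7%
  S (6.3%): difference = 1.9%
  N (6.7%): difference = 2.3%
Step 3: Most likely is 'D' (4.3%, diff 0.1%); second most likely is 'R' (6.0%, diff 1.6%).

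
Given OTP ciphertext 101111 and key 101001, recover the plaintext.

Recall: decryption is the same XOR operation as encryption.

Step 1: XOR ciphertext with key:
  Ciphertext: 101111
  Key:        101001
  XOR:        000110
Step 2: Plaintext = 000110 = 6 in decimal.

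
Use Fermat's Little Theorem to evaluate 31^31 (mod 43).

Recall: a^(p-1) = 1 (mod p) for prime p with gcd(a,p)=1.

Step 1: Since 43 is prime, by Fermat's Little Theorem: 31^42 = 1 (mod 43).
Step 2: Reduce exponent: 31 mod 42 = 31.
Step 3: So 31^31 = 31^31 (mod 43).
Step 4: 31^31 mod 43 = 38.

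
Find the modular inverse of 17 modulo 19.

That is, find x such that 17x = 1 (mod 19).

Step 1: We need x such that 17 * x = 1 (mod 19).
Step 2: Using the extended Euclidean algorithm or trial:
  17 * 9 = 153 = 8 * 19 + 1.
Step 3: Since 153 mod 19 = 1, the inverse is x = 9.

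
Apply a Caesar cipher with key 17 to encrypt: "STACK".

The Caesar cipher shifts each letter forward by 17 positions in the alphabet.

Step 1: For each letter, shift forward by 17 positions (mod 26).
  S (position 18) -> position (18+17) mod 26 = 9 -> J
  T (position 19) -> position (19+17) mod 26 = 10 -> K
  A (position 0) -> position (0+17) mod 26 = 17 -> R
  C (position 2) -> position (2+17) mod 26 = 19 -> T
  K (position 10) -> position (10+17) mod 26 = 1 -> B
Result: JKRTB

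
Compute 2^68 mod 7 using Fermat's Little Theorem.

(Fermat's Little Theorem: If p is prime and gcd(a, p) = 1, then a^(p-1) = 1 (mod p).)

Step 1: Since 7 is prime, by Fermat's Little Theorem: 2^6 = 1 (mod 7).
Step 2: Reduce exponent: 68 mod 6 = 2.
Step 3: So 2^68 = 2^2 (mod 7).
Step 4: 2^2 mod 7 = 4.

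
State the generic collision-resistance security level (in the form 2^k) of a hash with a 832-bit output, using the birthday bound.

Step 1: The birthday paradox gives collision probability ~50% after sqrt(2^n) = 2^(n/2) hashes.
Step 2: For 832-bit output: 2^(832/2) = 2^416.
Step 3: Approximately 2^416 hash computations needed.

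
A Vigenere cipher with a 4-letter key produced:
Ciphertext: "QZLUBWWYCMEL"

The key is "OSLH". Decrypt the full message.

Step 1: Key 'OSLH' has length 4. Extended key: OSLHOSLHOSLH
Step 2: Decrypt each position:
  Q(16) - O(14) = 2 = C
  Z(25) - S(18) = 7 = H
  L(11) - L(11) = 0 = A
  U(20) - H(7) = 13 = N
  B(1) - O(14) = 13 = N
  W(22) - S(18) = 4 = E
  W(22) - L(11) = 11 = L
  Y(24) - H(7) = 17 = R
  C(2) - O(14) = 14 = O
  M(12) - S(18) = 20 = U
  E(4) - L(11) = 19 = T
  L(11) - H(7) = 4 = E
Plaintext: CHANNELROUTE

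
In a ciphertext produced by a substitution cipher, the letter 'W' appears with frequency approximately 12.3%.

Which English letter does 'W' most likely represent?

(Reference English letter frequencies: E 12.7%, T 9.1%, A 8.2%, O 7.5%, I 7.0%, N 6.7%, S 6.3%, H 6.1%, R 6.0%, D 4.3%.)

Step 1: The observed frequency is 12.3%.
Step 2: Compare with English frequencies:
  E: 12.7% (difference: 0.4%) <-- closest
  T: 9.1% (difference: 3.2%)
  A: 8.2% (difference: 4.1%)
  O: 7.5% (difference: 4.8%)
  I: 7.0% (difference: 5.3%)
  N: 6.7% (difference: 5.6%)
  S: 6.3% (difference: 6.0%)
  H: 6.1% (difference: 6.2%)
  R: 6.0% (difference: 6.3%)
  D: 4.3% (difference: 8.0%)
Step 3: 'W' most likely represents 'E' (frequency 12.7%).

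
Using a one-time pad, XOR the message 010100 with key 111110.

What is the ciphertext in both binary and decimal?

Step 1: Write out the XOR operation bit by bit:
  Message: 010100
  Key:     111110
  XOR:     101010
Step 2: Convert to decimal: 101010 = 42.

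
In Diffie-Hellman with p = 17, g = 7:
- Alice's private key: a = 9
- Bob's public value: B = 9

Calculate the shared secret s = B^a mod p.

Step 1: s = B^a mod p = 9^9 mod 17.
  9^1 mod 17 = 9
  9^2 mod 17 = (9 * 9) mod 17 = 13
  9^3 mod 17 = (13 * 9) mod 17 = 15
  9^4 mod 17 = (15 * 9) mod 17 = 16
  9^5 mod 17 = (16 * 9) mod 17 = 8
  9^6 mod 17 = (8 * 9) mod 17 = 4
  9^7 mod 17 = (4 * 9) mod 17 = 2
  9^8 mod 17 = (2 * 9) mod 17 = 1
  9^9 mod 17 = (1 * 9) mod 17 = 9
Result: shared secret = 9.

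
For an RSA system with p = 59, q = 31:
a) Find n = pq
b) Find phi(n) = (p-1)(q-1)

Step 1: n = p * q = 59 * 31 = 1829.
Step 2: phi(n) = (p-1)(q-1) = 58 * 30 = 1740.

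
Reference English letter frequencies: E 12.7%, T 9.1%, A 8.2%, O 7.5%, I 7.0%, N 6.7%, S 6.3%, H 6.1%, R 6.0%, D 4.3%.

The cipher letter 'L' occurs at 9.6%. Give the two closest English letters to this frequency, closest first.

Step 1: Observed frequency of 'L' is 9.6%.
Step 2: Compute distances to each reference frequency and sort:
  T (9.1%): difference = 0.5% <-- BEST
  A (8.2%): difference = 1.4% <-- RUNNER-UP
  O (7.5%): difference = 2.1%
  I (7.0%): difference = 2.6%
  N (6.7%): difference = 2.9%
Step 3: Most likely is 'T' (9.1%, diff 0.5%); second most likely is 'A' (8.2%, diff 1.4%).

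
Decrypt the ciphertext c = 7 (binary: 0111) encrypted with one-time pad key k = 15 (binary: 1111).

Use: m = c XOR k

Step 1: XOR ciphertext with key:
  Ciphertext: 0111
  Key:        1111
  XOR:        1000
Step 2: Plaintext = 1000 = 8 in decimal.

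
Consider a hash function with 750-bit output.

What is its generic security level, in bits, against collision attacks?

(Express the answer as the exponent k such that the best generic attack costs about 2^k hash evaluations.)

Step 1: The hash has a 750-bit output.
Step 2: Collision resistance means it should be infeasible to find any x != y with h(x) = h(y).
By the birthday bound, a generic collision search succeeds after about sqrt(2^750) = 2^(750/2) = 2^375 evaluations.
Step 3: Security level = 375 bits.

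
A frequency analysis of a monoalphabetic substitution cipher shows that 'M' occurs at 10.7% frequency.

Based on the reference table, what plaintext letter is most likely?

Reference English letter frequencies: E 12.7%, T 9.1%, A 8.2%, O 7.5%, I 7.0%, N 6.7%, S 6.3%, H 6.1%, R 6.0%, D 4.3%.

Step 1: The observed frequency is 10.7%.
Step 2: Compare with English frequencies:
  E: 12.7% (difference: 2.0%)
  T: 9.1% (difference: 1.6%) <-- closest
  A: 8.2% (difference: 2.5%)
  O: 7.5% (difference: 3.2%)
  I: 7.0% (difference: 3.7%)
  N: 6.7% (difference: 4.0%)
  S: 6.3% (difference: 4.4%)
  H: 6.1% (difference: 4.6%)
  R: 6.0% (difference: 4.7%)
  D: 4.3% (difference: 6.4%)
Step 3: 'M' most likely represents 'T' (frequency 9.1%).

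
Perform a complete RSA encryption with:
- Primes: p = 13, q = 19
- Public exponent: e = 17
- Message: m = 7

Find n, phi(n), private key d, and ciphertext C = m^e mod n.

Step 1: n = 13 * 19 = 247.
Step 2: phi(n) = (13-1)(19-1) = 12 * 18 = 216.
Step 3: Find d = 17^(-1) mod 216 = 89.
  Verify: 17 * 89 = 1513 = 1 (mod 216).
Step 4: C = 7^17 mod 247 = 11.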